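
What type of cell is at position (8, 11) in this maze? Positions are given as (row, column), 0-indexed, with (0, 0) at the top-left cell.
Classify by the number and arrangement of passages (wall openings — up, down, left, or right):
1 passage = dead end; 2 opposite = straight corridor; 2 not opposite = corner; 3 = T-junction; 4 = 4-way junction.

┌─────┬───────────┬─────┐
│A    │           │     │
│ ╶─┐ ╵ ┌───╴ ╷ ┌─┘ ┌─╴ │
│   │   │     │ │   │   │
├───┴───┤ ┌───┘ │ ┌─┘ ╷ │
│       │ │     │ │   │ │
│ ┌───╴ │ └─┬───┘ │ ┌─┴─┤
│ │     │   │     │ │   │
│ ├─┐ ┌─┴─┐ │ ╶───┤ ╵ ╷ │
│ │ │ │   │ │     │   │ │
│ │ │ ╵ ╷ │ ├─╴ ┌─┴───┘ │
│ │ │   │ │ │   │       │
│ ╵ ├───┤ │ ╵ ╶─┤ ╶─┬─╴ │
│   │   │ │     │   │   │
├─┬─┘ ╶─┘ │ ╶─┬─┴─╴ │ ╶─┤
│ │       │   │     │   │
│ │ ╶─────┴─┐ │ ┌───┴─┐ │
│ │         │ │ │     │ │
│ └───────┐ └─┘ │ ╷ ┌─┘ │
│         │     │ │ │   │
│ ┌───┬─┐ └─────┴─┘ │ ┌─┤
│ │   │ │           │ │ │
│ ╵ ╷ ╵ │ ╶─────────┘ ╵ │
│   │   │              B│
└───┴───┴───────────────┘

Checking cell at (8, 11):
Number of passages: 2
Cell type: straight corridor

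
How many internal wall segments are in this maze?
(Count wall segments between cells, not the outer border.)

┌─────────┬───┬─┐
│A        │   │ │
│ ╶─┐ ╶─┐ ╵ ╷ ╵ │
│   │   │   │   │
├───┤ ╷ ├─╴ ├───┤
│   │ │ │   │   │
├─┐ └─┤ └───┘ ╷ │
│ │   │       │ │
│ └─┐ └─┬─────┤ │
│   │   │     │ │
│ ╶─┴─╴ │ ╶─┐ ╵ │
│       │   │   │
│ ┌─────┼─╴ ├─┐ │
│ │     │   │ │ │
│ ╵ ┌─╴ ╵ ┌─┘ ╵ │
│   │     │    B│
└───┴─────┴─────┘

Counting internal wall segments:
Total internal walls: 49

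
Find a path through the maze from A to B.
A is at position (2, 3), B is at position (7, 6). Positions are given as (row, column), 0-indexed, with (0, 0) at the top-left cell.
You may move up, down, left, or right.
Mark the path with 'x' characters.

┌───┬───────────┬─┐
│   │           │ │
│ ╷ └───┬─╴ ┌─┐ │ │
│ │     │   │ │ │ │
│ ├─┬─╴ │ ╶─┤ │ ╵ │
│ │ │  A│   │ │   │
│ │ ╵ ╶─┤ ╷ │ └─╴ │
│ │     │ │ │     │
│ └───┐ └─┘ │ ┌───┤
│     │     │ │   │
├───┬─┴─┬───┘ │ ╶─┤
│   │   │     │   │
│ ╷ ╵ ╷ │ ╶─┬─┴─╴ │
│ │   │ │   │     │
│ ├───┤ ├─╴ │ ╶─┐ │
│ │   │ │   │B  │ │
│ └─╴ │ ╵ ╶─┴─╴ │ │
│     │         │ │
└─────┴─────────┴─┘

Finding the shortest path from (2, 3) to (7, 6):
Path length: 34 steps
Directions: left → down → right → down → right → right → up → up → left → up → right → up → right → right → down → down → right → down → left → left → down → down → left → left → down → right → down → left → down → right → right → right → up → left

Solution:

┌───┬───────────┬─┐
│   │      x x x│ │
│ ╷ └───┬─╴ ┌─┐ │ │
│ │     │x x│ │x│ │
│ ├─┬─╴ │ ╶─┤ │ ╵ │
│ │ │x A│x x│ │x x│
│ │ ╵ ╶─┤ ╷ │ └─╴ │
│ │  x x│ │x│x x x│
│ └───┐ └─┘ │ ┌───┤
│     │x x x│x│   │
├───┬─┴─┬───┘ │ ╶─┤
│   │   │x x x│   │
│ ╷ ╵ ╷ │ ╶─┬─┴─╴ │
│ │   │ │x x│     │
│ ├───┤ ├─╴ │ ╶─┐ │
│ │   │ │x x│B x│ │
│ └─╴ │ ╵ ╶─┴─╴ │ │
│     │  x x x x│ │
└─────┴─────────┴─┘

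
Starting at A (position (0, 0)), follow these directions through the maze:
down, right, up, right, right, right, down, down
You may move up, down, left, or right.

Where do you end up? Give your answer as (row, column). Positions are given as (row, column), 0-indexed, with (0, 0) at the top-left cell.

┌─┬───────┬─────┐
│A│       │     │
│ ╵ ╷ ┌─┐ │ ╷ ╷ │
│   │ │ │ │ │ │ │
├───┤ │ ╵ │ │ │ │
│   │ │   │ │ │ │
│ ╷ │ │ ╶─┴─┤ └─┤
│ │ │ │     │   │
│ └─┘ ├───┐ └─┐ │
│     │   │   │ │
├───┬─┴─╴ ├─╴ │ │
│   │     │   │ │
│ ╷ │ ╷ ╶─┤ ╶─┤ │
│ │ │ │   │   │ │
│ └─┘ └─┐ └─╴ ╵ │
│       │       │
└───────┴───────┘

Following directions step by step:
Start: (0, 0)
  down: (0, 0) → (1, 0)
  right: (1, 0) → (1, 1)
  up: (1, 1) → (0, 1)
  right: (0, 1) → (0, 2)
  right: (0, 2) → (0, 3)
  right: (0, 3) → (0, 4)
  down: (0, 4) → (1, 4)
  down: (1, 4) → (2, 4)
Final position: (2, 4)

Path taken:

┌─┬───────┬─────┐
│A│↱ → → ↓│     │
│ ╵ ╷ ┌─┐ │ ╷ ╷ │
│↳ ↑│ │ │↓│ │ │ │
├───┤ │ ╵ │ │ │ │
│   │ │  B│ │ │ │
│ ╷ │ │ ╶─┴─┤ └─┤
│ │ │ │     │   │
│ └─┘ ├───┐ └─┐ │
│     │   │   │ │
├───┬─┴─╴ ├─╴ │ │
│   │     │   │ │
│ ╷ │ ╷ ╶─┤ ╶─┤ │
│ │ │ │   │   │ │
│ └─┘ └─┐ └─╴ ╵ │
│       │       │
└───────┴───────┘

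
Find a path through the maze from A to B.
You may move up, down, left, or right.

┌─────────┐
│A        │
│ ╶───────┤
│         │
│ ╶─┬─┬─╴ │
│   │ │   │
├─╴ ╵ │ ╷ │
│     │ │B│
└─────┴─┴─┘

Finding the shortest path through the maze:
Path length: 7 steps
Directions: down → right → right → right → right → down → down

Solution:

┌─────────┐
│A        │
│ ╶───────┤
│↳ → → → ↓│
│ ╶─┬─┬─╴ │
│   │ │  ↓│
├─╴ ╵ │ ╷ │
│     │ │B│
└─────┴─┴─┘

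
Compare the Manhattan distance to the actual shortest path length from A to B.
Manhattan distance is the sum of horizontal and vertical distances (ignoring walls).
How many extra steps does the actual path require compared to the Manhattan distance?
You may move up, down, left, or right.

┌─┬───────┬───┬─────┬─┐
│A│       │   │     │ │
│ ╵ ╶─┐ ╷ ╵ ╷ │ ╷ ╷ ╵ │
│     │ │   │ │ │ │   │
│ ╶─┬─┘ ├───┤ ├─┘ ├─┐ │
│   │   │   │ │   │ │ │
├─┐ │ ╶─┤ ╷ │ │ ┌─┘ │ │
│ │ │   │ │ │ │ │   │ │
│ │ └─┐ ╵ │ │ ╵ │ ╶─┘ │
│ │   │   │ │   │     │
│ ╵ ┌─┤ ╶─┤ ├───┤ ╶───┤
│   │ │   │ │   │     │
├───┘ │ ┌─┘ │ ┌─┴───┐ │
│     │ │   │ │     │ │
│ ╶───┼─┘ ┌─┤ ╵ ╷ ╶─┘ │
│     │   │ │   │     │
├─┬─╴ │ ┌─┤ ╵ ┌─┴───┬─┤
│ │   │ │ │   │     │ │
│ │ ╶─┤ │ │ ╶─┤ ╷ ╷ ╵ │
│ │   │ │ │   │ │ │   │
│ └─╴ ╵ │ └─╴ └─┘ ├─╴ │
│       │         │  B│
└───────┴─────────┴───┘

Manhattan distance: |10 - 0| + |10 - 0| = 20
Actual path length: 52
Extra steps: 52 - 20 = 32

Solution:

┌─┬───────┬───┬─────┬─┐
│A│↱ → → ↓│↱ ↓│  ↱ ↓│ │
│ ╵ ╶─┐ ╷ ╵ ╷ │ ╷ ╷ ╵ │
│↳ ↑  │ │↳ ↑│↓│ │↑│↳ ↓│
│ ╶─┬─┘ ├───┤ ├─┘ ├─┐ │
│   │   │   │↓│↱ ↑│ │↓│
├─┐ │ ╶─┤ ╷ │ │ ┌─┘ │ │
│ │ │   │ │ │↓│↑│   │↓│
│ │ └─┐ ╵ │ │ ╵ │ ╶─┘ │
│ │   │   │ │↳ ↑│↓ ← ↲│
│ ╵ ┌─┤ ╶─┤ ├───┤ ╶───┤
│   │ │   │ │   │↳ → ↓│
├───┘ │ ┌─┘ │ ┌─┴───┐ │
│     │ │   │ │↓ ↰  │↓│
│ ╶───┼─┘ ┌─┤ ╵ ╷ ╶─┘ │
│     │   │ │↓ ↲│↑ ← ↲│
├─┬─╴ │ ┌─┤ ╵ ┌─┴───┬─┤
│ │   │ │ │↓ ↲│  ↱ ↓│ │
│ │ ╶─┤ │ │ ╶─┤ ╷ ╷ ╵ │
│ │   │ │ │↳ ↓│ │↑│↳ ↓│
│ └─╴ ╵ │ └─╴ └─┘ ├─╴ │
│       │    ↳ → ↑│  B│
└───────┴─────────┴───┘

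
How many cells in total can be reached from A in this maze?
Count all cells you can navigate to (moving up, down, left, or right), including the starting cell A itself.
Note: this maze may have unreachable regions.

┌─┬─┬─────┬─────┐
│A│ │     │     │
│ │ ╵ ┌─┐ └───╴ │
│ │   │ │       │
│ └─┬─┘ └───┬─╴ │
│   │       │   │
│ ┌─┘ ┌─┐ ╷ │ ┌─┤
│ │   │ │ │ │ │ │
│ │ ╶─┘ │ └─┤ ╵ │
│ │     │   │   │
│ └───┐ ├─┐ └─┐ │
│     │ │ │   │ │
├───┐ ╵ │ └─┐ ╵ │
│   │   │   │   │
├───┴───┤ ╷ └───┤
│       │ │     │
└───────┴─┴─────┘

Using BFS/flood-fill to find all reachable cells from A:
Maze size: 8 × 8 = 64 total cells
13 cell(s) are walled off and cannot be reached from A.
Reachable cells: 51

Reachable region (· marks reachable cells):

┌─┬─┬─────┬─────┐
│A│·│· · ·│· · ·│
│ │ ╵ ┌─┐ └───╴ │
│·│· ·│·│· · · ·│
│ └─┬─┘ └───┬─╴ │
│· ·│· · · ·│· ·│
│ ┌─┘ ┌─┐ ╷ │ ┌─┤
│·│· ·│·│·│·│·│·│
│ │ ╶─┘ │ └─┤ ╵ │
│·│· · ·│· ·│· ·│
│ └───┐ ├─┐ └─┐ │
│· · ·│·│ │· ·│·│
├───┐ ╵ │ └─┐ ╵ │
│   │· ·│   │· ·│
├───┴───┤ ╷ └───┤
│       │ │     │
└───────┴─┴─────┘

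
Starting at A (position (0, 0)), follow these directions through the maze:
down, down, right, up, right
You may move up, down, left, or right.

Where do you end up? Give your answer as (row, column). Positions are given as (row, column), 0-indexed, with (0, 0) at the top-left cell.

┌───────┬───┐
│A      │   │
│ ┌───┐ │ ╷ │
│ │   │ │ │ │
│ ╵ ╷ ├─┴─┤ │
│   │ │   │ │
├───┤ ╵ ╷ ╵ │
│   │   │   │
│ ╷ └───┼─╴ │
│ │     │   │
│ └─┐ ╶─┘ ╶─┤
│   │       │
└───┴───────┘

Following directions step by step:
Start: (0, 0)
  down: (0, 0) → (1, 0)
  down: (1, 0) → (2, 0)
  right: (2, 0) → (2, 1)
  up: (2, 1) → (1, 1)
  right: (1, 1) → (1, 2)
Final position: (1, 2)

Path taken:

┌───────┬───┐
│A      │   │
│ ┌───┐ │ ╷ │
│↓│↱ B│ │ │ │
│ ╵ ╷ ├─┴─┤ │
│↳ ↑│ │   │ │
├───┤ ╵ ╷ ╵ │
│   │   │   │
│ ╷ └───┼─╴ │
│ │     │   │
│ └─┐ ╶─┘ ╶─┤
│   │       │
└───┴───────┘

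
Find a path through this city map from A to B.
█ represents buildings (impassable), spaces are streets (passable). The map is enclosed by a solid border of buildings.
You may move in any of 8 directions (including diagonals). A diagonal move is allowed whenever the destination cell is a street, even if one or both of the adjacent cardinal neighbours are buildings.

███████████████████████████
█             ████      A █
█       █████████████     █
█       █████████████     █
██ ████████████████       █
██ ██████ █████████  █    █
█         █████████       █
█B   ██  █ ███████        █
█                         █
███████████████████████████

Finding the shortest path from A to B:
Movement: 8-directional
Path length: 23 steps
Directions: down-left → down-left → down-left → down-left → down-left → down-left → down-left → left → left → left → left → left → left → left → left → left → left → left → left → left → left → left → up-left

Solution:

███████████████████████████
█             ████      A █
█       █████████████  ↙  █
█       █████████████ ↙   █
██ ████████████████  ↙    █
██ ██████ █████████ ↙█    █
█         █████████↙      █
█B   ██  █ ███████↙       █
█ ↖←←←←←←←←←←←←←←←        █
███████████████████████████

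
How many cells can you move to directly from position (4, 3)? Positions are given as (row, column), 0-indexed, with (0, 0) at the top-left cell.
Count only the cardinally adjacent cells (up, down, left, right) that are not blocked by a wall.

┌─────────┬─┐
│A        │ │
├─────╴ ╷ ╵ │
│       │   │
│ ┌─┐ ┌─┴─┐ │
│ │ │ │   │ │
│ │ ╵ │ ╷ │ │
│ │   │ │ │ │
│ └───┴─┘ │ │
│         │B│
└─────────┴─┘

Checking passable neighbors of (4, 3):
Neighbors: (4, 2), (4, 4)
Count: 2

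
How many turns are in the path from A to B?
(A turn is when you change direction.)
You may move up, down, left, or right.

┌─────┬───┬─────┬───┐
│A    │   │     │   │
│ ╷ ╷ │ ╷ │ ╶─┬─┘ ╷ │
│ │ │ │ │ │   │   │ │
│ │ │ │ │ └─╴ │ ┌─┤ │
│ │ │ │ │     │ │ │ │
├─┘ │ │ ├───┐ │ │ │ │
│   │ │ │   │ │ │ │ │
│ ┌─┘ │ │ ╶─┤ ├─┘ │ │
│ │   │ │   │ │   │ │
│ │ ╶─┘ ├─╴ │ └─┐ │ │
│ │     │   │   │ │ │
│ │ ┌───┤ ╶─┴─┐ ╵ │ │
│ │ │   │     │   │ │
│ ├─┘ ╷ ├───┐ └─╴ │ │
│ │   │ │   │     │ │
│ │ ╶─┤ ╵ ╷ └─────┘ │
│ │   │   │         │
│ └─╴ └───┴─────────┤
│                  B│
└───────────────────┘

Directions: right, down, down, down, left, down, down, down, down, down, down, right, right, right, right, right, right, right, right, right
Number of turns: 4

Solution:

┌─────┬───┬─────┬───┐
│A ↓  │   │     │   │
│ ╷ ╷ │ ╷ │ ╶─┬─┘ ╷ │
│ │↓│ │ │ │   │   │ │
│ │ │ │ │ └─╴ │ ┌─┤ │
│ │↓│ │ │     │ │ │ │
├─┘ │ │ ├───┐ │ │ │ │
│↓ ↲│ │ │   │ │ │ │ │
│ ┌─┘ │ │ ╶─┤ ├─┘ │ │
│↓│   │ │   │ │   │ │
│ │ ╶─┘ ├─╴ │ └─┐ │ │
│↓│     │   │   │ │ │
│ │ ┌───┤ ╶─┴─┐ ╵ │ │
│↓│ │   │     │   │ │
│ ├─┘ ╷ ├───┐ └─╴ │ │
│↓│   │ │   │     │ │
│ │ ╶─┤ ╵ ╷ └─────┘ │
│↓│   │   │         │
│ └─╴ └───┴─────────┤
│↳ → → → → → → → → B│
└───────────────────┘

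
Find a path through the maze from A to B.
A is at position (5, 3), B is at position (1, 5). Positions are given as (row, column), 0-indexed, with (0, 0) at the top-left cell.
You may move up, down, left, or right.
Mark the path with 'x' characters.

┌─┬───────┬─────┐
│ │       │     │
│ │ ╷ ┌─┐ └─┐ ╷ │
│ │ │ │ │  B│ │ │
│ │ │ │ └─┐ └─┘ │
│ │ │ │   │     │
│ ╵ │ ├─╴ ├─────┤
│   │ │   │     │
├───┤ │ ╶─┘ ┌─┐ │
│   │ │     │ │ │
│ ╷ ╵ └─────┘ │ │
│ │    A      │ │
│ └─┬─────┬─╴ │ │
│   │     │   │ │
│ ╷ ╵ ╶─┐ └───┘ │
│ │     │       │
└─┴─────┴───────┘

Finding the shortest path from (5, 3) to (1, 5):
Path length: 10 steps
Directions: left → up → up → up → up → up → right → right → down → right

Solution:

┌─┬───────┬─────┐
│ │  x x x│     │
│ │ ╷ ┌─┐ └─┐ ╷ │
│ │ │x│ │x B│ │ │
│ │ │ │ └─┐ └─┘ │
│ │ │x│   │     │
│ ╵ │ ├─╴ ├─────┤
│   │x│   │     │
├───┤ │ ╶─┘ ┌─┐ │
│   │x│     │ │ │
│ ╷ ╵ └─────┘ │ │
│ │  x A      │ │
│ └─┬─────┬─╴ │ │
│   │     │   │ │
│ ╷ ╵ ╶─┐ └───┘ │
│ │     │       │
└─┴─────┴───────┘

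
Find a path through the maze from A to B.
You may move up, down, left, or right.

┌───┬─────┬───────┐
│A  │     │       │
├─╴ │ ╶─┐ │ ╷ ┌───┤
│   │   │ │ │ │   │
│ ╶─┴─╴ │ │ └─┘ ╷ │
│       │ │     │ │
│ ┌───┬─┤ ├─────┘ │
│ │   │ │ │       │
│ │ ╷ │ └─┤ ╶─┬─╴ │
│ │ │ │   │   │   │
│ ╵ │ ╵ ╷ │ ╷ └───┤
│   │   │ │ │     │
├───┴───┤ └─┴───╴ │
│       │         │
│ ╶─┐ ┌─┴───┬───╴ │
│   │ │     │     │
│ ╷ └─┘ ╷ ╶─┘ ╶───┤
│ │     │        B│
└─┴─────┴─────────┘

Finding the shortest path through the maze:
Path length: 28 steps
Directions: right → down → left → down → down → down → down → right → up → up → right → down → down → right → up → right → down → down → right → right → right → right → down → left → left → down → right → right

Solution:

┌───┬─────┬───────┐
│A ↓│     │       │
├─╴ │ ╶─┐ │ ╷ ┌───┤
│↓ ↲│   │ │ │ │   │
│ ╶─┴─╴ │ │ └─┘ ╷ │
│↓      │ │     │ │
│ ┌───┬─┤ ├─────┘ │
│↓│↱ ↓│ │ │       │
│ │ ╷ │ └─┤ ╶─┬─╴ │
│↓│↑│↓│↱ ↓│   │   │
│ ╵ │ ╵ ╷ │ ╷ └───┤
│↳ ↑│↳ ↑│↓│ │     │
├───┴───┤ └─┴───╴ │
│       │↳ → → → ↓│
│ ╶─┐ ┌─┴───┬───╴ │
│   │ │     │↓ ← ↲│
│ ╷ └─┘ ╷ ╶─┘ ╶───┤
│ │     │    ↳ → B│
└─┴─────┴─────────┘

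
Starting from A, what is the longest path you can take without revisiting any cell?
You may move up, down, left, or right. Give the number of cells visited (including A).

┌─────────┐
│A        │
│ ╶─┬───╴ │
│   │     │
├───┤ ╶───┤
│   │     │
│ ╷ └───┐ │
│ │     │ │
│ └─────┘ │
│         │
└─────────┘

Finding longest simple path using DFS:
Start: (0, 0)
Longest path visits 23 cells
Path: A → right → right → right → right → down → left → left → down → right → right → down → down → left → left → left → left → up → up → right → down → right → right

Solution:

┌─────────┐
│A → → → ↓│
│ ╶─┬───╴ │
│   │↓ ← ↲│
├───┤ ╶───┤
│↱ ↓│↳ → ↓│
│ ╷ └───┐ │
│↑│↳ → B│↓│
│ └─────┘ │
│↑ ← ← ← ↲│
└─────────┘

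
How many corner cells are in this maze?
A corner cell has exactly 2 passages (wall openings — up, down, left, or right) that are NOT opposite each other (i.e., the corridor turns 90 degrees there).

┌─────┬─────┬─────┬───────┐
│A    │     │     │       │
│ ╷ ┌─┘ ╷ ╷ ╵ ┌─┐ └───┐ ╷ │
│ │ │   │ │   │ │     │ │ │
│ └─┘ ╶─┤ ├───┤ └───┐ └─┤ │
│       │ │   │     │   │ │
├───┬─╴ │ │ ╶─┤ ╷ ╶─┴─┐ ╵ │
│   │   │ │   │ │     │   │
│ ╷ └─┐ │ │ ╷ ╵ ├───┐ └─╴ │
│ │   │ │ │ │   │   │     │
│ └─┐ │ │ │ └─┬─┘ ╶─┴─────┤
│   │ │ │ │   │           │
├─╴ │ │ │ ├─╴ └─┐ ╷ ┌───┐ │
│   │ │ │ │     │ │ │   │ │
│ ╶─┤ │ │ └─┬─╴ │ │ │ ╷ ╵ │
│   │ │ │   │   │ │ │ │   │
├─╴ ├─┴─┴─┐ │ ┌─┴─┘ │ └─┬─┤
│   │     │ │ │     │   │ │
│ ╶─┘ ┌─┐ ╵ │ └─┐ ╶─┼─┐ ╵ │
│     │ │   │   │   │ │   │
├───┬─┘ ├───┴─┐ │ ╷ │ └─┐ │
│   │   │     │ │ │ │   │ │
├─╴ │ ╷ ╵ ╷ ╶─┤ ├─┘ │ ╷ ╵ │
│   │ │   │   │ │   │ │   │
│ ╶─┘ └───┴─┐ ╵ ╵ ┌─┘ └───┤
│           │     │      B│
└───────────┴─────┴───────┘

Counting corner cells (2 non-opposite passages):
Total corners: 80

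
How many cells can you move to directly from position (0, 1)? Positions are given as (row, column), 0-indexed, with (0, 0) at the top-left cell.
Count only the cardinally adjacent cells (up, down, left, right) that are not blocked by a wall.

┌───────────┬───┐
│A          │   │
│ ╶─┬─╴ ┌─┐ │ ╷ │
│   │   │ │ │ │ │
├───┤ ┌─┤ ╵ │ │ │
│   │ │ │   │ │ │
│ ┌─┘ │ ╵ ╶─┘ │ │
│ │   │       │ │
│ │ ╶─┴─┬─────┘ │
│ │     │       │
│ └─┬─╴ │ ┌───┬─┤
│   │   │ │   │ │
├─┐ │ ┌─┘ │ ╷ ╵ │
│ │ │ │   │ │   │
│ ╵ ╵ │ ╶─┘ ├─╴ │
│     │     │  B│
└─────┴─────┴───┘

Checking passable neighbors of (0, 1):
Neighbors: (0, 0), (0, 2)
Count: 2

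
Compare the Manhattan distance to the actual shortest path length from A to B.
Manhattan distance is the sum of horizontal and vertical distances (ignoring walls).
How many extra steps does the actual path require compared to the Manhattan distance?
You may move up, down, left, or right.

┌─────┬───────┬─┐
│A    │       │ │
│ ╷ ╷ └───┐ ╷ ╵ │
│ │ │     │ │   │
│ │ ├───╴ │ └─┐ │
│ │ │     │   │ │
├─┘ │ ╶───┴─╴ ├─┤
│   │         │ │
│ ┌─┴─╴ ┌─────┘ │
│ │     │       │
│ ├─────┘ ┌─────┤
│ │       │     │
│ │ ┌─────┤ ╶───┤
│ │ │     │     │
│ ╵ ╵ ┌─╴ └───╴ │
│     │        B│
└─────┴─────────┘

Manhattan distance: |7 - 0| + |7 - 0| = 14
Actual path length: 18
Extra steps: 18 - 14 = 4

Solution:

┌─────┬───────┬─┐
│A ↓  │       │ │
│ ╷ ╷ └───┐ ╷ ╵ │
│ │↓│     │ │   │
│ │ ├───╴ │ └─┐ │
│ │↓│     │   │ │
├─┘ │ ╶───┴─╴ ├─┤
│↓ ↲│         │ │
│ ┌─┴─╴ ┌─────┘ │
│↓│     │       │
│ ├─────┘ ┌─────┤
│↓│       │     │
│ │ ┌─────┤ ╶───┤
│↓│ │↱ → ↓│     │
│ ╵ ╵ ┌─╴ └───╴ │
│↳ → ↑│  ↳ → → B│
└─────┴─────────┘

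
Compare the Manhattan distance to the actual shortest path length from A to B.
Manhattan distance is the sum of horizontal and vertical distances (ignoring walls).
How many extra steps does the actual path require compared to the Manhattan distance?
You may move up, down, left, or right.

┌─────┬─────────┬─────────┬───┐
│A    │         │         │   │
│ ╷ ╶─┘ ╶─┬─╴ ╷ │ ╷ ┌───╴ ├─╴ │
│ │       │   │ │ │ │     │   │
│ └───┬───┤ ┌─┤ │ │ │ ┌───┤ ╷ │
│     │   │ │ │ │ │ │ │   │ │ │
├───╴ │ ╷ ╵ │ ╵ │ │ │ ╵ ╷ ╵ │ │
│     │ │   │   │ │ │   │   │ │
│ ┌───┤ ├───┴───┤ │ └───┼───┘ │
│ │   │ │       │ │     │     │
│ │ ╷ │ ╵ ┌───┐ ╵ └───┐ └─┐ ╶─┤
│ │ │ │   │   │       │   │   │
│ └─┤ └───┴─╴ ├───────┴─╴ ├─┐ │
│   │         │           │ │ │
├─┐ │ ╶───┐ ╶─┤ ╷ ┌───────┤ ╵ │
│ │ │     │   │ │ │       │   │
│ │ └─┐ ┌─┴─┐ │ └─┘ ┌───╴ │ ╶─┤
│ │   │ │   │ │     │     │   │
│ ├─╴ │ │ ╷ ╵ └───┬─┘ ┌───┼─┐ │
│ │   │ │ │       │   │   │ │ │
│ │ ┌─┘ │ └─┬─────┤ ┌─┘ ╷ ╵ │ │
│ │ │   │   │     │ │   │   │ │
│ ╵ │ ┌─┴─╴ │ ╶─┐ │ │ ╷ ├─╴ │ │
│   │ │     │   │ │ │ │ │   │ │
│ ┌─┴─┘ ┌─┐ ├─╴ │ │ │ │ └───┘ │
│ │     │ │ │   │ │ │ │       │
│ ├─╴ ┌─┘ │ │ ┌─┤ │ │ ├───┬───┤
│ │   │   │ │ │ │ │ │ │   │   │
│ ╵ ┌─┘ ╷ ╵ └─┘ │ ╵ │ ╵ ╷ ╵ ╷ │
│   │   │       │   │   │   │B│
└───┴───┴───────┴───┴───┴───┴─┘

Manhattan distance: |14 - 0| + |14 - 0| = 28
Actual path length: 80
Extra steps: 80 - 28 = 52

Solution:

┌─────┬─────────┬─────────┬───┐
│A ↓  │↱ → → ↓  │↱ → → → ↓│   │
│ ╷ ╶─┘ ╶─┬─╴ ╷ │ ╷ ┌───╴ ├─╴ │
│ │↳ → ↑  │↓ ↲│ │↑│ │↓ ← ↲│↱ ↓│
│ └───┬───┤ ┌─┤ │ │ │ ┌───┤ ╷ │
│     │↓ ↰│↓│ │ │↑│ │↓│↱ ↓│↑│↓│
├───╴ │ ╷ ╵ │ ╵ │ │ │ ╵ ╷ ╵ │ │
│     │↓│↑ ↲│   │↑│ │↳ ↑│↳ ↑│↓│
│ ┌───┤ ├───┴───┤ │ └───┼───┘ │
│ │   │↓│↱ → → ↓│↑│     │  ↓ ↲│
│ │ ╷ │ ╵ ┌───┐ ╵ └───┐ └─┐ ╶─┤
│ │ │ │↳ ↑│   │↳ ↑    │   │↳ ↓│
│ └─┤ └───┴─╴ ├───────┴─╴ ├─┐ │
│   │         │           │ │↓│
├─┐ │ ╶───┐ ╶─┤ ╷ ┌───────┤ ╵ │
│ │ │     │   │ │ │       │↓ ↲│
│ │ └─┐ ┌─┴─┐ │ └─┘ ┌───╴ │ ╶─┤
│ │   │ │   │ │     │     │↳ ↓│
│ ├─╴ │ │ ╷ ╵ └───┬─┘ ┌───┼─┐ │
│ │   │ │ │       │   │   │ │↓│
│ │ ┌─┘ │ └─┬─────┤ ┌─┘ ╷ ╵ │ │
│ │ │   │   │     │ │↓ ↰│   │↓│
│ ╵ │ ┌─┴─╴ │ ╶─┐ │ │ ╷ ├─╴ │ │
│   │ │     │   │ │ │↓│↑│   │↓│
│ ┌─┴─┘ ┌─┐ ├─╴ │ │ │ │ └───┘ │
│ │     │ │ │   │ │ │↓│↑ ← ← ↲│
│ ├─╴ ┌─┘ │ │ ┌─┤ │ │ ├───┬───┤
│ │   │   │ │ │ │ │ │↓│↱ ↓│↱ ↓│
│ ╵ ┌─┘ ╷ ╵ └─┘ │ ╵ │ ╵ ╷ ╵ ╷ │
│   │   │       │   │↳ ↑│↳ ↑│B│
└───┴───┴───────┴───┴───┴───┴─┘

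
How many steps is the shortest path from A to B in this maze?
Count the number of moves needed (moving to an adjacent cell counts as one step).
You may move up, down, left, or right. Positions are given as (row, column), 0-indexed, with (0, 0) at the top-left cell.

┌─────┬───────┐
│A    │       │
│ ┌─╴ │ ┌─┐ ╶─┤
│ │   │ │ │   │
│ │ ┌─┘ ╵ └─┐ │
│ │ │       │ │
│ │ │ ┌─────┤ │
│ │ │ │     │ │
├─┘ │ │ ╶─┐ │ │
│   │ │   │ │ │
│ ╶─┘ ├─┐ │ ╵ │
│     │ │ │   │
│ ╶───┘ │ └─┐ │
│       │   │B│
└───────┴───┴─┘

Using BFS to find shortest path:
Start: (0, 0), End: (6, 6)
Path found:
(0,0) → (0,1) → (0,2) → (1,2) → (1,1) → (2,1) → (3,1) → (4,1) → (4,0) → (5,0) → (5,1) → (5,2) → (4,2) → (3,2) → (2,2) → (2,3) → (1,3) → (0,3) → (0,4) → (0,5) → (1,5) → (1,6) → (2,6) → (3,6) → (4,6) → (5,6) → (6,6)
Number of steps: 26

Solution:

┌─────┬───────┐
│A → ↓│↱ → ↓  │
│ ┌─╴ │ ┌─┐ ╶─┤
│ │↓ ↲│↑│ │↳ ↓│
│ │ ┌─┘ ╵ └─┐ │
│ │↓│↱ ↑    │↓│
│ │ │ ┌─────┤ │
│ │↓│↑│     │↓│
├─┘ │ │ ╶─┐ │ │
│↓ ↲│↑│   │ │↓│
│ ╶─┘ ├─┐ │ ╵ │
│↳ → ↑│ │ │  ↓│
│ ╶───┘ │ └─┐ │
│       │   │B│
└───────┴───┴─┘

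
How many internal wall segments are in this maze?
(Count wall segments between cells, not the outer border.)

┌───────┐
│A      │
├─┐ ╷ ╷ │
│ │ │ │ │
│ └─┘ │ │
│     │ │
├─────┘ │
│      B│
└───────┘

Counting internal wall segments:
Total internal walls: 9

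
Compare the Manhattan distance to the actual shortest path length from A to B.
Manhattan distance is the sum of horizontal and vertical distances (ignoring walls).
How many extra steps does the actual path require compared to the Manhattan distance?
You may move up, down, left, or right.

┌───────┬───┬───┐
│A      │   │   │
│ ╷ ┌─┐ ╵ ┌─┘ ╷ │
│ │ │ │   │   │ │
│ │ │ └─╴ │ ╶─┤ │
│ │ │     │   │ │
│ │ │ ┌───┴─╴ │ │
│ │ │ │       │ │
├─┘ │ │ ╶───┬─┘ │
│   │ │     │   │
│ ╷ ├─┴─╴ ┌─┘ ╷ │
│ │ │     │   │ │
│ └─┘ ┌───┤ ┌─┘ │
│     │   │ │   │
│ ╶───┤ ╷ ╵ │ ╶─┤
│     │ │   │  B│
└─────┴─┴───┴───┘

Manhattan distance: |7 - 0| + |7 - 0| = 14
Actual path length: 34
Extra steps: 34 - 14 = 20

Solution:

┌───────┬───┬───┐
│A ↓    │   │↱ ↓│
│ ╷ ┌─┐ ╵ ┌─┘ ╷ │
│ │↓│ │   │↱ ↑│↓│
│ │ │ └─╴ │ ╶─┤ │
│ │↓│     │↑ ↰│↓│
│ │ │ ┌───┴─╴ │ │
│ │↓│ │↱ → → ↑│↓│
├─┘ │ │ ╶───┬─┘ │
│↓ ↲│ │↑ ↰  │  ↓│
│ ╷ ├─┴─╴ ┌─┘ ╷ │
│↓│ │↱ → ↑│   │↓│
│ └─┘ ┌───┤ ┌─┘ │
│↳ → ↑│   │ │↓ ↲│
│ ╶───┤ ╷ ╵ │ ╶─┤
│     │ │   │↳ B│
└─────┴─┴───┴───┘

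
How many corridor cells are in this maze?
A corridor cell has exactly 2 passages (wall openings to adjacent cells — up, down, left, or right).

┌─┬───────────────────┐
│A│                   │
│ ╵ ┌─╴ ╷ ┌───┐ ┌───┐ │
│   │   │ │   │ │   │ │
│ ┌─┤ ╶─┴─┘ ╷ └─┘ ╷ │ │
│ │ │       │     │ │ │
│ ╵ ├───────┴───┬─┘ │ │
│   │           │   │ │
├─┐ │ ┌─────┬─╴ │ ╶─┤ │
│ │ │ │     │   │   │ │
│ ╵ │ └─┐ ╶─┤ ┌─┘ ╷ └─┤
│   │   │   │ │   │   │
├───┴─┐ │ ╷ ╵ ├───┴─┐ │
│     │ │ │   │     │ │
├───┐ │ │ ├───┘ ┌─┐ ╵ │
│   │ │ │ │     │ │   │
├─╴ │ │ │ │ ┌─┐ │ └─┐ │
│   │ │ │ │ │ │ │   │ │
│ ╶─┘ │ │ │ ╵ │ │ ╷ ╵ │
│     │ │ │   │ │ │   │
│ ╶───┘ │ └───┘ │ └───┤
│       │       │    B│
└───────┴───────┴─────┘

Counting cells with exactly 2 passages:
Total corridor cells: 95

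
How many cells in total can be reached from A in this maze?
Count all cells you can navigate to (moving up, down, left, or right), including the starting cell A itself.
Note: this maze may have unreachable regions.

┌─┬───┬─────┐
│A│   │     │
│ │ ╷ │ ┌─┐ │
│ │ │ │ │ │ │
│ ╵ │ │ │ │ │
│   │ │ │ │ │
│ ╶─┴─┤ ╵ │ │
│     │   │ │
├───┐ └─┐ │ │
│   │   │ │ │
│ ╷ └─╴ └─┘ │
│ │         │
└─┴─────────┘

Using BFS/flood-fill to find all reachable cells from A:
Maze size: 6 × 6 = 36 total cells
All cells are reachable — the maze is fully connected.
Reachable cells: 36

Reachable region (· marks reachable cells):

┌─┬───┬─────┐
│A│· ·│· · ·│
│ │ ╷ │ ┌─┐ │
│·│·│·│·│·│·│
│ ╵ │ │ │ │ │
│· ·│·│·│·│·│
│ ╶─┴─┤ ╵ │ │
│· · ·│· ·│·│
├───┐ └─┐ │ │
│· ·│· ·│·│·│
│ ╷ └─╴ └─┘ │
│·│· · · · ·│
└─┴─────────┘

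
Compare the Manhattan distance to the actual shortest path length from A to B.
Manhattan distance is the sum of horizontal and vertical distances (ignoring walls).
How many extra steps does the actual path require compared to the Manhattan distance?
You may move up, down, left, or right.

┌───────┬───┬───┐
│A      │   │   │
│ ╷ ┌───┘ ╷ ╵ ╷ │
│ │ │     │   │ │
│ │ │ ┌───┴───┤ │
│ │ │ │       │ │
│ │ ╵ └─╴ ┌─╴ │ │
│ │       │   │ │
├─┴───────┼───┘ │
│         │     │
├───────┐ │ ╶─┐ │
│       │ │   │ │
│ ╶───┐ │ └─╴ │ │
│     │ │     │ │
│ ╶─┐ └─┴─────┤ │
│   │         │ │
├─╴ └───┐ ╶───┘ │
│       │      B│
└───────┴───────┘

Manhattan distance: |8 - 0| + |7 - 0| = 15
Actual path length: 23
Extra steps: 23 - 15 = 8

Solution:

┌───────┬───┬───┐
│A ↓    │↱ ↓│↱ ↓│
│ ╷ ┌───┘ ╷ ╵ ╷ │
│ │↓│↱ → ↑│↳ ↑│↓│
│ │ │ ┌───┴───┤ │
│ │↓│↑│       │↓│
│ │ ╵ └─╴ ┌─╴ │ │
│ │↳ ↑    │   │↓│
├─┴───────┼───┘ │
│         │    ↓│
├───────┐ │ ╶─┐ │
│       │ │   │↓│
│ ╶───┐ │ └─╴ │ │
│     │ │     │↓│
│ ╶─┐ └─┴─────┤ │
│   │         │↓│
├─╴ └───┐ ╶───┘ │
│       │      B│
└───────┴───────┘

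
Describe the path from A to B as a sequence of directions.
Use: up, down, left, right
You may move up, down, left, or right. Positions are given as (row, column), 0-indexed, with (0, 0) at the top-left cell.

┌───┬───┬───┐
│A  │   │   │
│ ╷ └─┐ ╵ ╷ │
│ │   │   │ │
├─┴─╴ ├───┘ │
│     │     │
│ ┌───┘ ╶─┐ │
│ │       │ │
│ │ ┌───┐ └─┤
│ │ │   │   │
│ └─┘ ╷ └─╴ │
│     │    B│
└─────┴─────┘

Finding the path and converting it to directions:
Path through cells: (0,0) → (0,1) → (1,1) → (1,2) → (2,2) → (2,1) → (2,0) → (3,0) → (4,0) → (5,0) → (5,1) → (5,2) → (4,2) → (4,3) → (5,3) → (5,4) → (5,5)
Directions: right, down, right, down, left, left, down, down, down, right, right, up, right, down, right, right

Solution:

┌───┬───┬───┐
│A ↓│   │   │
│ ╷ └─┐ ╵ ╷ │
│ │↳ ↓│   │ │
├─┴─╴ ├───┘ │
│↓ ← ↲│     │
│ ┌───┘ ╶─┐ │
│↓│       │ │
│ │ ┌───┐ └─┤
│↓│ │↱ ↓│   │
│ └─┘ ╷ └─╴ │
│↳ → ↑│↳ → B│
└─────┴─────┘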